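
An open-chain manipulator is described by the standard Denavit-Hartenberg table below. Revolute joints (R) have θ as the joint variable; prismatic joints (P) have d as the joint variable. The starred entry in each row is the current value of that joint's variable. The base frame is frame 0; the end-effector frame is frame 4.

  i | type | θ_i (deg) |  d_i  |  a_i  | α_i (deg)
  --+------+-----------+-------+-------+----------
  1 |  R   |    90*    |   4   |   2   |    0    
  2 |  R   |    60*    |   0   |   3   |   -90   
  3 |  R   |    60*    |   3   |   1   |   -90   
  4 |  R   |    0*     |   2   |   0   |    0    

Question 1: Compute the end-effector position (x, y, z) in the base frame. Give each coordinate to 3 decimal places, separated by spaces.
-3.031 0.286 2.134

after link 1: o_1 = (0.0000, 2.0000, 4.0000)
after link 2: o_2 = (-2.5981, 3.5000, 4.0000)
after link 3: o_3 = (-4.5311, 1.1519, 3.1340)
after link 4: o_4 = (-3.0311, 0.2859, 2.1340)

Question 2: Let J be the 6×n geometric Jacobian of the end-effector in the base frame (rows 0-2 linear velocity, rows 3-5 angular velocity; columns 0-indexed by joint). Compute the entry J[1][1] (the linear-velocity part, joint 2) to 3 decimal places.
-3.031

axis z_1 = (0.0000,0.0000,1.0000); lever o_n−o_1 = (-3.0311,-1.7141,-1.8660)
cross product → J_v[:, 1] = (1.7141,-3.0311,0.0000)
J_ω[:, 1] = z_1
entry J[1][1] = -3.0311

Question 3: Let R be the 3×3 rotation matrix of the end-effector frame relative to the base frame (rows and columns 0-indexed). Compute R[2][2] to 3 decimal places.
-0.500

End-effector z-axis (col 2 of R) = (0.7500,-0.4330,-0.5000)
R[2][2] = -0.5000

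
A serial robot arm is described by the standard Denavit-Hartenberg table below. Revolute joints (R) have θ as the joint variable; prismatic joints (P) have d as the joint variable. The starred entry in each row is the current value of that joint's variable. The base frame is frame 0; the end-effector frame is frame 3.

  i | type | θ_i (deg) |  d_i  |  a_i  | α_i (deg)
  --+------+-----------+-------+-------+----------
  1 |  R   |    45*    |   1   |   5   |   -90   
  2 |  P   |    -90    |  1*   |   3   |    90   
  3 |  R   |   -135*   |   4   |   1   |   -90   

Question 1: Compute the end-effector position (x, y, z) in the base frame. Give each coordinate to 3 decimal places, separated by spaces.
0.500 0.914 3.293

after link 1: o_1 = (3.5355, 3.5355, 1.0000)
after link 2: o_2 = (2.8284, 4.2426, 4.0000)
after link 3: o_3 = (0.5000, 0.9142, 3.2929)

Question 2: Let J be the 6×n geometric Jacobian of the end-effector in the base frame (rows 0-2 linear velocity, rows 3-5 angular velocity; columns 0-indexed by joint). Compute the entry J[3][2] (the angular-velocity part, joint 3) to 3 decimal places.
-0.707

axis z_2 = (-0.7071,-0.7071,0.0000); lever o_n−o_2 = (-2.3284,-3.3284,-0.7071)
cross product → J_v[:, 2] = (0.5000,-0.5000,0.7071)
J_ω[:, 2] = z_2
entry J[3][2] = -0.7071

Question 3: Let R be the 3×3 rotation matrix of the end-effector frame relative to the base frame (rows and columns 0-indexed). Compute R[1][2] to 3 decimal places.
End-effector z-axis (col 2 of R) = (0.5000,-0.5000,0.7071)
R[1][2] = -0.5000

-0.500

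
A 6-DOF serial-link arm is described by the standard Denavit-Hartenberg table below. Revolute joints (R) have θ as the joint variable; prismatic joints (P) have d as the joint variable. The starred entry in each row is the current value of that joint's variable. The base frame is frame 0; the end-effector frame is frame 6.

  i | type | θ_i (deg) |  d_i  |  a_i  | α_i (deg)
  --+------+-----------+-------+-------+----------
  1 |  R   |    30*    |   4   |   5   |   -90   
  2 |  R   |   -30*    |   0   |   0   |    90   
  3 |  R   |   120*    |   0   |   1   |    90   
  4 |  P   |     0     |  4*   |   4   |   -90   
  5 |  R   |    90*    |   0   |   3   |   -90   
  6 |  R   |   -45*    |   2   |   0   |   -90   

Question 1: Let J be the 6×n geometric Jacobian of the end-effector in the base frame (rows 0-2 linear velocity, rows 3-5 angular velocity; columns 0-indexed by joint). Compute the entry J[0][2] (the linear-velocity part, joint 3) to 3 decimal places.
-2.007

axis z_2 = (-0.4330,-0.2500,0.8660); lever o_n−o_2 = (-2.0245,2.4085,-0.3170)
cross product → J_v[:, 2] = (-2.0066,-1.8905,-1.5490)
J_ω[:, 2] = z_2
entry J[0][2] = -2.0066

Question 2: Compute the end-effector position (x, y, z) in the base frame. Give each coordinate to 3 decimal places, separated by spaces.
2.306 4.908 3.683

after link 1: o_1 = (4.3301, 2.5000, 4.0000)
after link 2: o_2 = (4.3301, 2.5000, 4.0000)
after link 3: o_3 = (3.5221, 3.0335, 3.7500)
after link 4: o_4 = (1.8881, 8.3995, 4.4821)
after link 5: o_5 = (0.6896, 5.9755, 3.1830)
after link 6: o_6 = (2.3056, 4.9085, 3.6830)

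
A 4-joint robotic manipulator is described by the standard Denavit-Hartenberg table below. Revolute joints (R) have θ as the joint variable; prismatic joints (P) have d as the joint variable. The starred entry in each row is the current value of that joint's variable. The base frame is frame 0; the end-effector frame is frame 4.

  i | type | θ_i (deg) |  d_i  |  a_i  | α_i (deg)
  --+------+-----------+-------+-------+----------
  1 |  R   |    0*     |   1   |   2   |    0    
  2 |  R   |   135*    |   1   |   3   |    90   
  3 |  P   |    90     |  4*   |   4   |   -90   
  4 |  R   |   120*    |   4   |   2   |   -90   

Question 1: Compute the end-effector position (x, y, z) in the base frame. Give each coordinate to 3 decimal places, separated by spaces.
after link 1: o_1 = (2.0000, 0.0000, 1.0000)
after link 2: o_2 = (-0.1213, 2.1213, 2.0000)
after link 3: o_3 = (2.7071, 4.9497, 6.0000)
after link 4: o_4 = (4.3108, 0.8966, 5.0000)

4.311 0.897 5.000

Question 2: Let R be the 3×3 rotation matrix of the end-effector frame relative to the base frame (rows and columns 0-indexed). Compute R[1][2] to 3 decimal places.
0.354

End-effector z-axis (col 2 of R) = (0.3536,0.3536,-0.8660)
R[1][2] = 0.3536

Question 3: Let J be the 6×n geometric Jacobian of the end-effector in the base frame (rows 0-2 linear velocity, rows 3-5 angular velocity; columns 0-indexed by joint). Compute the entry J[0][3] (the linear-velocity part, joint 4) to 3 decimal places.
0.707

axis z_3 = (0.7071,-0.7071,0.0000); lever o_n−o_3 = (1.6037,-4.0532,-1.0000)
cross product → J_v[:, 3] = (0.7071,0.7071,-1.7321)
J_ω[:, 3] = z_3
entry J[0][3] = 0.7071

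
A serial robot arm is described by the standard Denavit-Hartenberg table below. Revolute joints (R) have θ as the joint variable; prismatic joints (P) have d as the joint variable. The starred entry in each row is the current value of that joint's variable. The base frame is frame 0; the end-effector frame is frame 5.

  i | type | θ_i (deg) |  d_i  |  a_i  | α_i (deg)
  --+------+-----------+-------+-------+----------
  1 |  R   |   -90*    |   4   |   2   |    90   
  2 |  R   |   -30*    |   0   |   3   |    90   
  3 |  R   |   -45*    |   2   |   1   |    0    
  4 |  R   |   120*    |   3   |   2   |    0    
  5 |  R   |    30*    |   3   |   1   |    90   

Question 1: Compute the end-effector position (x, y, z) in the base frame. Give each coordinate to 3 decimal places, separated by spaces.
after link 1: o_1 = (0.0000, -2.0000, 4.0000)
after link 2: o_2 = (0.0000, -4.5981, 2.5000)
after link 3: o_3 = (0.7071, -4.2104, 0.4144)
after link 4: o_4 = (-1.2247, -3.1587, -2.4425)
after link 5: o_5 = (-2.1907, -1.4346, -4.9112)

-2.191 -1.435 -4.911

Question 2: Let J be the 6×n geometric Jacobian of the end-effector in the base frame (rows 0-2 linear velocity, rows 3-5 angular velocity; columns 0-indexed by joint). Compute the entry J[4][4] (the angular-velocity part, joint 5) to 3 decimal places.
axis z_4 = (-0.0000,0.5000,-0.8660); lever o_n−o_4 = (-0.9659,1.7241,-2.4687)
cross product → J_v[:, 4] = (0.2588,0.8365,0.4830)
J_ω[:, 4] = z_4
entry J[4][4] = 0.5000

0.500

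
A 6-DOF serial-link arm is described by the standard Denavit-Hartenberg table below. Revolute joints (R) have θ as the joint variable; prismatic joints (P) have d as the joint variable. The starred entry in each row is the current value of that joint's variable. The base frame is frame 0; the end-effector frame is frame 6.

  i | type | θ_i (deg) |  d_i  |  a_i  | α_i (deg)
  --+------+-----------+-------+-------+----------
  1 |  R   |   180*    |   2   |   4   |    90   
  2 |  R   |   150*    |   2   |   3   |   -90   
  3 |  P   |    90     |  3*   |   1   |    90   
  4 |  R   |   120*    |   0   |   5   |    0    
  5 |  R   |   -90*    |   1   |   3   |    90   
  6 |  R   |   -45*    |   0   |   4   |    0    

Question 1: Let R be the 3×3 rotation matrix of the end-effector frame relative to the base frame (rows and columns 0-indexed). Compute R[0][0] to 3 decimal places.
End-effector x-axis (col 0 of R) = (-0.4356,-0.6124,-0.6597)
R[0][0] = -0.4356

-0.436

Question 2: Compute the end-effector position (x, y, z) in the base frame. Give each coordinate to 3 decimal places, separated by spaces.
after link 1: o_1 = (-4.0000, 0.0000, 2.0000)
after link 2: o_2 = (-1.4019, 2.0000, 3.5000)
after link 3: o_3 = (0.0981, 1.0000, 0.9019)
after link 4: o_4 = (2.2631, 3.5000, -2.8481)
after link 5: o_5 = (3.8792, 0.9019, -3.6471)
after link 6: o_6 = (2.1368, -1.5476, -6.2861)

2.137 -1.548 -6.286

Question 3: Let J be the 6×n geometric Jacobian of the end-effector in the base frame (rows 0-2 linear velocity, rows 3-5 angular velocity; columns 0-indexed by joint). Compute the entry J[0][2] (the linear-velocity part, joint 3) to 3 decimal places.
0.500

prismatic axis z_2 = (0.5000,0.0000,-0.8660)
J_v[:, 2] = z_2; J_ω[:, 2] = (0,0,0)
entry J[0][2] = 0.5000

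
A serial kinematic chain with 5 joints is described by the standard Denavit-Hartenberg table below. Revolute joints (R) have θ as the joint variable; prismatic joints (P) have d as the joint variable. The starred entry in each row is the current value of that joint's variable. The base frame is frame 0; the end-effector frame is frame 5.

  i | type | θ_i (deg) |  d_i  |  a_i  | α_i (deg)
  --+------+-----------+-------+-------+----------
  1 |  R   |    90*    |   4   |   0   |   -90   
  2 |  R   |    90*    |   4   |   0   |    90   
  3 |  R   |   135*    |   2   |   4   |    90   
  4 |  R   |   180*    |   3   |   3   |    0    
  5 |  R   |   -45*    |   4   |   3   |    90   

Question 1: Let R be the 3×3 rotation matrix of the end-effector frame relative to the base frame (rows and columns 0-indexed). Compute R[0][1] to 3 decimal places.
-0.707

End-effector y-axis (col 1 of R) = (-0.7071,0.0000,-0.7071)
R[0][1] = -0.7071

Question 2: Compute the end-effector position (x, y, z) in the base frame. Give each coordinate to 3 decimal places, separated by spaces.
-8.157 4.121 -1.743

after link 1: o_1 = (0.0000, 0.0000, 4.0000)
after link 2: o_2 = (-4.0000, 0.0000, 4.0000)
after link 3: o_3 = (-6.8284, 2.0000, 6.8284)
after link 4: o_4 = (-6.8284, 2.0000, 2.5858)
after link 5: o_5 = (-8.1569, 4.1213, -1.7426)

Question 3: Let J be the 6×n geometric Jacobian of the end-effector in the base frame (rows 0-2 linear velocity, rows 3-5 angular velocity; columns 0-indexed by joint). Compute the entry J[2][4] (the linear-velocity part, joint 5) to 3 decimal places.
axis z_4 = (-0.7071,0.0000,-0.7071); lever o_n−o_4 = (-1.3284,2.1213,-4.3284)
cross product → J_v[:, 4] = (1.5000,-2.1213,-1.5000)
J_ω[:, 4] = z_4
entry J[2][4] = -1.5000

-1.500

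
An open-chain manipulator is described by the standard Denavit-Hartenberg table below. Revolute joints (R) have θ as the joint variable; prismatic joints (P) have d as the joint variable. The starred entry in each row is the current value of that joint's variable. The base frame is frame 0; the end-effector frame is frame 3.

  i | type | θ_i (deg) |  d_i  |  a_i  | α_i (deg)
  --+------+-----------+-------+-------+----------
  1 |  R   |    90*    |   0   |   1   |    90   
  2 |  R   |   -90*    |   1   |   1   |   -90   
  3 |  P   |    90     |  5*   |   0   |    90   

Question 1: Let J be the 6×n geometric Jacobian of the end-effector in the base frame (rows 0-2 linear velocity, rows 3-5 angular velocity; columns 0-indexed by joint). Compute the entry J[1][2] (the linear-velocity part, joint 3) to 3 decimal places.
1.000

prismatic axis z_2 = (0.0000,1.0000,0.0000)
J_v[:, 2] = z_2; J_ω[:, 2] = (0,0,0)
entry J[1][2] = 1.0000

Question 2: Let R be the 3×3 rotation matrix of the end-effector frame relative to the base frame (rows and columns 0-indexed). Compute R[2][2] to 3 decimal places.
-1.000

End-effector z-axis (col 2 of R) = (0.0000,0.0000,-1.0000)
R[2][2] = -1.0000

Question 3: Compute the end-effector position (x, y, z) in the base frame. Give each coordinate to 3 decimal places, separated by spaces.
1.000 6.000 -1.000

after link 1: o_1 = (0.0000, 1.0000, 0.0000)
after link 2: o_2 = (1.0000, 1.0000, -1.0000)
after link 3: o_3 = (1.0000, 6.0000, -1.0000)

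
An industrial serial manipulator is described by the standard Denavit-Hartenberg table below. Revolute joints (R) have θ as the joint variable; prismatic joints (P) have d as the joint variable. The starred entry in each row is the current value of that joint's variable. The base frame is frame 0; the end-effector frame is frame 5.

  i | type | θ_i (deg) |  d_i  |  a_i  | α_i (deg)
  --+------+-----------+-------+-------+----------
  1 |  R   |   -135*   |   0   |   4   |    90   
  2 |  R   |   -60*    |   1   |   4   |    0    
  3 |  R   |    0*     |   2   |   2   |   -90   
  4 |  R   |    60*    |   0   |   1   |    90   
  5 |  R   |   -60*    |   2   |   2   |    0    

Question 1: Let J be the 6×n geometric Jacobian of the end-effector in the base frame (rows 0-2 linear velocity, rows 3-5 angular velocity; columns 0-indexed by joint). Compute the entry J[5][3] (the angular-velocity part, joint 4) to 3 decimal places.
0.500

axis z_3 = (-0.6124,-0.6124,0.5000); lever o_n−o_3 = (0.6124,-0.4229,-3.2321)
cross product → J_v[:, 3] = (2.1907,-1.6730,0.6340)
J_ω[:, 3] = z_3
entry J[5][3] = 0.5000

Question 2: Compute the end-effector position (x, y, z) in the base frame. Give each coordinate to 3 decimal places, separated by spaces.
after link 1: o_1 = (-2.8284, -2.8284, 0.0000)
after link 2: o_2 = (-4.9497, -3.5355, -3.4641)
after link 3: o_3 = (-7.0711, -2.8284, -5.1962)
after link 4: o_4 = (-6.6355, -3.6176, -5.6292)
after link 5: o_5 = (-6.4587, -3.2513, -8.4282)

-6.459 -3.251 -8.428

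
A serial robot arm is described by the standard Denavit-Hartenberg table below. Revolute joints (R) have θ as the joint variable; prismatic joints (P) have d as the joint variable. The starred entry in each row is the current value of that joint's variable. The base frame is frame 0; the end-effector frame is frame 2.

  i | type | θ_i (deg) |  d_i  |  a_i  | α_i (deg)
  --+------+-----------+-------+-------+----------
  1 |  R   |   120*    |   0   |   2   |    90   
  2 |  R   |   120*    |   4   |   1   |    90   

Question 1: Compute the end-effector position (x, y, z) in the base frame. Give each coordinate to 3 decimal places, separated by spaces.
2.714 3.299 0.866

after link 1: o_1 = (-1.0000, 1.7321, 0.0000)
after link 2: o_2 = (2.7141, 3.2990, 0.8660)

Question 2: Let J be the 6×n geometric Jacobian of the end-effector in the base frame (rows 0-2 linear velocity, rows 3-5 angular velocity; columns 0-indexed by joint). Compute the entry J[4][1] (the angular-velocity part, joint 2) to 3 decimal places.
axis z_1 = (0.8660,0.5000,0.0000); lever o_n−o_1 = (3.7141,1.5670,0.8660)
cross product → J_v[:, 1] = (0.4330,-0.7500,-0.5000)
J_ω[:, 1] = z_1
entry J[4][1] = 0.5000

0.500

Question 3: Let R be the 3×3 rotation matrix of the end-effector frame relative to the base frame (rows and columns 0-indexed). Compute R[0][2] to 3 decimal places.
End-effector z-axis (col 2 of R) = (-0.4330,0.7500,0.5000)
R[0][2] = -0.4330

-0.433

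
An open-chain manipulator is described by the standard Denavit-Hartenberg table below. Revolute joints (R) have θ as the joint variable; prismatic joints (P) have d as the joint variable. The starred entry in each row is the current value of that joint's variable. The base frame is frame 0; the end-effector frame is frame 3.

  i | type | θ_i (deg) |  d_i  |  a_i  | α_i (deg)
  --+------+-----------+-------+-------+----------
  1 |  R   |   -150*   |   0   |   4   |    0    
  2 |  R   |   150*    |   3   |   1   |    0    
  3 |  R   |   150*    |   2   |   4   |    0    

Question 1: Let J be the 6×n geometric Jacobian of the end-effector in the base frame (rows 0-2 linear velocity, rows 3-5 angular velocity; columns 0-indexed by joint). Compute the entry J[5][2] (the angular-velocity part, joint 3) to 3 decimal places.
1.000

axis z_2 = (0.0000,0.0000,1.0000); lever o_n−o_2 = (-3.4641,2.0000,2.0000)
cross product → J_v[:, 2] = (-2.0000,-3.4641,0.0000)
J_ω[:, 2] = z_2
entry J[5][2] = 1.0000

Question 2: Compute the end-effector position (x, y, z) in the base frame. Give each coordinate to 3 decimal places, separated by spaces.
-5.928 0.000 5.000

after link 1: o_1 = (-3.4641, -2.0000, 0.0000)
after link 2: o_2 = (-2.4641, -2.0000, 3.0000)
after link 3: o_3 = (-5.9282, 0.0000, 5.0000)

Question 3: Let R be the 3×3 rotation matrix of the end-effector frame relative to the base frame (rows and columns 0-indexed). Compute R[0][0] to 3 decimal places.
-0.866

End-effector x-axis (col 0 of R) = (-0.8660,0.5000,0.0000)
R[0][0] = -0.8660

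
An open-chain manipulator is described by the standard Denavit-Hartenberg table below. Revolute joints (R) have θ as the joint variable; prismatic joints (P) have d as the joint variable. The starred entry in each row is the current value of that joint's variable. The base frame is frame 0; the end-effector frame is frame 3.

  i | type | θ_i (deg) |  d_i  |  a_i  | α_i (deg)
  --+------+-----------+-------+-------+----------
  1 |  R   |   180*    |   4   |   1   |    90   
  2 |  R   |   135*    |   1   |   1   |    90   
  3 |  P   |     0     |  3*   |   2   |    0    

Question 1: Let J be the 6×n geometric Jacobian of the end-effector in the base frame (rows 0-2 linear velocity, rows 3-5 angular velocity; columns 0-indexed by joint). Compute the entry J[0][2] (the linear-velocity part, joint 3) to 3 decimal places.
-0.707

prismatic axis z_2 = (-0.7071,0.0000,0.7071)
J_v[:, 2] = z_2; J_ω[:, 2] = (0,0,0)
entry J[0][2] = -0.7071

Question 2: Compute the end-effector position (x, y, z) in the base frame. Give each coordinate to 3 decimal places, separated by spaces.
-1.000 1.000 8.243

after link 1: o_1 = (-1.0000, 0.0000, 4.0000)
after link 2: o_2 = (-0.2929, 1.0000, 4.7071)
after link 3: o_3 = (-1.0000, 1.0000, 8.2426)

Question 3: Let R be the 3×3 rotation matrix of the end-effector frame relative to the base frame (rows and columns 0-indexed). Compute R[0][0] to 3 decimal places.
End-effector x-axis (col 0 of R) = (0.7071,-0.0000,0.7071)
R[0][0] = 0.7071

0.707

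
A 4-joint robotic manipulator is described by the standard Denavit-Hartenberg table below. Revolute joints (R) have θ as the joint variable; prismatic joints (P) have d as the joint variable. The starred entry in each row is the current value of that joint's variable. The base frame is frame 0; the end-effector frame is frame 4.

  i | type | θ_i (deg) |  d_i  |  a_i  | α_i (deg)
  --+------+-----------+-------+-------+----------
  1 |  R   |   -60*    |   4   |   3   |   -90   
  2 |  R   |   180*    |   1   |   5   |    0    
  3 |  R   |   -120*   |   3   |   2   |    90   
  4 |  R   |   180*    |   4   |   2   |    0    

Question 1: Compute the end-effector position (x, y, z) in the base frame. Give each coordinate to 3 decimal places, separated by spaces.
after link 1: o_1 = (1.5000, -2.5981, 4.0000)
after link 2: o_2 = (-0.1340, 2.2321, 4.0000)
after link 3: o_3 = (2.9641, 2.8660, 2.2679)
after link 4: o_4 = (4.1962, 0.7321, 6.0000)

4.196 0.732 6.000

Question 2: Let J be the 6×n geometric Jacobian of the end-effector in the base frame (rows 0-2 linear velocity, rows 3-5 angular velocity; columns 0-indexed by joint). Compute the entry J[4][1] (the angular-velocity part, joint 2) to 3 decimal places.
0.500

axis z_1 = (0.8660,0.5000,0.0000); lever o_n−o_1 = (2.6962,3.3301,2.0000)
cross product → J_v[:, 1] = (1.0000,-1.7321,1.5359)
J_ω[:, 1] = z_1
entry J[4][1] = 0.5000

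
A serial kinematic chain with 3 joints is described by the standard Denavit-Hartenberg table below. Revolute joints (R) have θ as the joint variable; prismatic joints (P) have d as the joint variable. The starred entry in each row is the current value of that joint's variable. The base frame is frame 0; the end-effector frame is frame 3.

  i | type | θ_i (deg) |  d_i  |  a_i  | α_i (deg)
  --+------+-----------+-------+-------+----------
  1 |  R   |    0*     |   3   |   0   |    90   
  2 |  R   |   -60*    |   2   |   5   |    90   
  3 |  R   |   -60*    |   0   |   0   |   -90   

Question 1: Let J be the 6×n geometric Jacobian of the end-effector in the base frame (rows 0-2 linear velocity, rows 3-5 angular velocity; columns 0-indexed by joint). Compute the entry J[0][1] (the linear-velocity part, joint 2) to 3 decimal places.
axis z_1 = (0.0000,-1.0000,0.0000); lever o_n−o_1 = (2.5000,-2.0000,-4.3301)
cross product → J_v[:, 1] = (4.3301,0.0000,2.5000)
J_ω[:, 1] = z_1
entry J[0][1] = 4.3301

4.330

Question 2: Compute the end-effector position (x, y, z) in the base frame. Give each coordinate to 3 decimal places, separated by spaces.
after link 1: o_1 = (0.0000, 0.0000, 3.0000)
after link 2: o_2 = (2.5000, -2.0000, -1.3301)
after link 3: o_3 = (2.5000, -2.0000, -1.3301)

2.500 -2.000 -1.330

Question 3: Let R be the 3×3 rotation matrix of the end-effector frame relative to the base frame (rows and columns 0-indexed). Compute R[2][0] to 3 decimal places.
-0.433

End-effector x-axis (col 0 of R) = (0.2500,0.8660,-0.4330)
R[2][0] = -0.4330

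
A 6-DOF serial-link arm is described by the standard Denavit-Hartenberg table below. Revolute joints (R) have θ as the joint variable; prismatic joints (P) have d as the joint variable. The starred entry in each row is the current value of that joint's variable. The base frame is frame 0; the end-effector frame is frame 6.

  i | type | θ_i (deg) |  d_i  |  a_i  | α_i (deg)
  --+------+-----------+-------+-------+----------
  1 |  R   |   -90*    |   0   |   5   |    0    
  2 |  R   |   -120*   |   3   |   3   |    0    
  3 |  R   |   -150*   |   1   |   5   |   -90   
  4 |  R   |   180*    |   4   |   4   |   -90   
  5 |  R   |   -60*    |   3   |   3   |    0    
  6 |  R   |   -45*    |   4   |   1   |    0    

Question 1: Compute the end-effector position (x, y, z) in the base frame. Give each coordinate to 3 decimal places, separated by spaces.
after link 1: o_1 = (0.0000, -5.0000, 0.0000)
after link 2: o_2 = (-2.5981, -3.5000, 3.0000)
after link 3: o_3 = (2.4019, -3.5000, 4.0000)
after link 4: o_4 = (-1.5981, 0.5000, 4.0000)
after link 5: o_5 = (-3.0981, 3.0981, 7.0000)
after link 6: o_6 = (-2.8393, 4.0640, 11.0000)

-2.839 4.064 11.000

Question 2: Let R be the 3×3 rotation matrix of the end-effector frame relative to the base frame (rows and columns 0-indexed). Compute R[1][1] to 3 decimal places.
End-effector y-axis (col 1 of R) = (-0.9659,0.2588,-0.0000)
R[1][1] = 0.2588

0.259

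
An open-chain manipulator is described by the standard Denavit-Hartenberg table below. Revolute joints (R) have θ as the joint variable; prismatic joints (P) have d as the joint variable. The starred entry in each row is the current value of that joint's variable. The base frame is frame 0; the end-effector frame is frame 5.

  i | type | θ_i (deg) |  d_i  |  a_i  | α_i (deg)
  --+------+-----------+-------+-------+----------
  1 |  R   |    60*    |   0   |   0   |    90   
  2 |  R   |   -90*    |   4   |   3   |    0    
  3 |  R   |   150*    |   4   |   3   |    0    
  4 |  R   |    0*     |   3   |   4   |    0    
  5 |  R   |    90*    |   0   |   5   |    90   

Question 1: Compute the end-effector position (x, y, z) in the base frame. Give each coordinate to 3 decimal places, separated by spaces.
9.111 -6.219 5.562

after link 1: o_1 = (0.0000, 0.0000, 0.0000)
after link 2: o_2 = (3.4641, -2.0000, -3.0000)
after link 3: o_3 = (7.6782, -2.7010, -0.4019)
after link 4: o_4 = (11.2763, -2.4689, 3.0622)
after link 5: o_5 = (9.1112, -6.2189, 5.5622)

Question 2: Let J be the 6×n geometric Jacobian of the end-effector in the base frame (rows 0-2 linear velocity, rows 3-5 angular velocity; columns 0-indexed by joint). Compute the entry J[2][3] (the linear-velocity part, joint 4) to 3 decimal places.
-2.330

axis z_3 = (0.8660,-0.5000,0.0000); lever o_n−o_3 = (1.4330,-3.5179,5.9641)
cross product → J_v[:, 3] = (-2.9821,-5.1651,-2.3301)
J_ω[:, 3] = z_3
entry J[2][3] = -2.3301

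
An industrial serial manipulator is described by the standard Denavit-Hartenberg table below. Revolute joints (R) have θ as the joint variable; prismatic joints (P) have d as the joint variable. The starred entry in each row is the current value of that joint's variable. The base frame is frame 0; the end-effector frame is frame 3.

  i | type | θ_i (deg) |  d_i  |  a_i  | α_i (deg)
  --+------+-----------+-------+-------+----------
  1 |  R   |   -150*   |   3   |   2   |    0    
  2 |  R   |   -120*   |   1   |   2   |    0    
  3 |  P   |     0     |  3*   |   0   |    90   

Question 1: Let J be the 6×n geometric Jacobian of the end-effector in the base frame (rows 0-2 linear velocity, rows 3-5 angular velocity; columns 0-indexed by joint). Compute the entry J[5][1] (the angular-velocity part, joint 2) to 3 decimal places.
axis z_1 = (0.0000,0.0000,1.0000); lever o_n−o_1 = (-0.0000,2.0000,4.0000)
cross product → J_v[:, 1] = (-2.0000,-0.0000,0.0000)
J_ω[:, 1] = z_1
entry J[5][1] = 1.0000

1.000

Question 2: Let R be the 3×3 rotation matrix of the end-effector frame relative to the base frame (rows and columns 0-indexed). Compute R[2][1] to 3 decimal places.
End-effector y-axis (col 1 of R) = (-0.0000,-0.0000,1.0000)
R[2][1] = 1.0000

1.000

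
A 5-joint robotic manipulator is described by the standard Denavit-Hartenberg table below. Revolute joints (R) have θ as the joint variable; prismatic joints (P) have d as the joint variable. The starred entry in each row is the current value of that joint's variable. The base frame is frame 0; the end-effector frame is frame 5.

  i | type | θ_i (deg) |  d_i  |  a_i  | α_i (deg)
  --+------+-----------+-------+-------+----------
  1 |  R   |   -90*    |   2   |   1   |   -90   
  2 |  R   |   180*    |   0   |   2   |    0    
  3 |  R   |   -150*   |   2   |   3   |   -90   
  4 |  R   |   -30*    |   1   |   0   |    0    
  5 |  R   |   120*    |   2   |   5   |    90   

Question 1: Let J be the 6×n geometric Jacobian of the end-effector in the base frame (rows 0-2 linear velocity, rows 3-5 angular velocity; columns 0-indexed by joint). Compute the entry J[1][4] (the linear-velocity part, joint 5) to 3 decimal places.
4.330

axis z_4 = (0.0000,0.5000,-0.8660); lever o_n−o_4 = (-5.0000,1.0000,-1.7321)
cross product → J_v[:, 4] = (-0.0000,4.3301,2.5000)
J_ω[:, 4] = z_4
entry J[1][4] = 4.3301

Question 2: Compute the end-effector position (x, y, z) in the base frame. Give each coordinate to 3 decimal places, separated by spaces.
after link 1: o_1 = (0.0000, -1.0000, 2.0000)
after link 2: o_2 = (-0.0000, 1.0000, 2.0000)
after link 3: o_3 = (2.0000, -1.5981, 0.5000)
after link 4: o_4 = (2.0000, -1.0981, -0.3660)
after link 5: o_5 = (-3.0000, -0.0981, -2.0981)

-3.000 -0.098 -2.098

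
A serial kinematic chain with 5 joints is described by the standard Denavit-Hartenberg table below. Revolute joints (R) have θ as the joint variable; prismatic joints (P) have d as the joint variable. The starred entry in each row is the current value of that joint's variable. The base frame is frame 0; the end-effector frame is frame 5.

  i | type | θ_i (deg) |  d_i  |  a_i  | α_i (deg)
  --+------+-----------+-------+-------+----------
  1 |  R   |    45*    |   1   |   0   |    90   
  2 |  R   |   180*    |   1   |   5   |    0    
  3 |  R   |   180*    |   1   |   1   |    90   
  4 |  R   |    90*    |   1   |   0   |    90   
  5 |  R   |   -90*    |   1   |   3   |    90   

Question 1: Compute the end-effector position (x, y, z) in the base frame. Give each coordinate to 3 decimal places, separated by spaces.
after link 1: o_1 = (0.0000, 0.0000, 1.0000)
after link 2: o_2 = (-2.8284, -4.2426, 1.0000)
after link 3: o_3 = (-1.4142, -4.2426, 1.0000)
after link 4: o_4 = (-1.4142, -4.2426, 0.0000)
after link 5: o_5 = (-0.7071, -3.5355, 3.0000)

-0.707 -3.536 3.000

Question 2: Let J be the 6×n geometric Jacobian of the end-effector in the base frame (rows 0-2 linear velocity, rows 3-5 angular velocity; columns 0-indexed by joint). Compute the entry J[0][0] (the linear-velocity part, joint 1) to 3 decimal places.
axis z_0 = ẑ; lever o_n−o_0 = (-0.7071,-3.5355,3.0000)
cross product → J_v[:, 0] = (3.5355,-0.7071,0.0000)
J_ω[:, 0] = z_0
entry J[0][0] = 3.5355

3.536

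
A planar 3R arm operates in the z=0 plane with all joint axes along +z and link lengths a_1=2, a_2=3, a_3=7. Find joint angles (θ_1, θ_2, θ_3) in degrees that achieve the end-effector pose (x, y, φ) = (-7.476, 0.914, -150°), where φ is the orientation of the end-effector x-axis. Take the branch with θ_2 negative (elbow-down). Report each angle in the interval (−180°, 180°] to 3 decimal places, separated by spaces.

wrist centre = target − a_3·(cos φ, sin φ) = (-1.4138, 4.4140)
cos θ_2 = (21.4823−2²−3²)/(2·2·3) = 0.7069; θ_2 = -45.0202° (elbow-down)
β = atan2(4.4140,-1.4138) = 107.7605°; ψ = atan2(-2.1221,4.1206) = -27.2482°
θ_1 = β − ψ = 135.0086°
θ_3 = φ − θ_1 − θ_2 = 120.0116° (wrapped to (-180°,180°])

135.009 -45.020 120.012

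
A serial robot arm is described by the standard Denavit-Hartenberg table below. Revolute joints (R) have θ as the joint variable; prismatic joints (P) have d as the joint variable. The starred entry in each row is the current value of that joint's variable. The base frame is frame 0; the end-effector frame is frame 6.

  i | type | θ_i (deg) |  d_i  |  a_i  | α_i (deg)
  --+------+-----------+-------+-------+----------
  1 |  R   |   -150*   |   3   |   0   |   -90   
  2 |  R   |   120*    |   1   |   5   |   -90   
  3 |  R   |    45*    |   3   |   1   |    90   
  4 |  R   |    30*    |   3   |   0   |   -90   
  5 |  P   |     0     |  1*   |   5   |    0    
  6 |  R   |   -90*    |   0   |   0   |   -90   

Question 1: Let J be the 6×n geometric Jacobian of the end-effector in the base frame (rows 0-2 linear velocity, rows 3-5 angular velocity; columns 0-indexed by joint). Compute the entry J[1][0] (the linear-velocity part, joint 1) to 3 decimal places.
axis z_0 = ẑ; lever o_n−o_0 = (9.1900,5.6454,-2.9421)
cross product → J_v[:, 0] = (-5.6454,9.1900,0.0000)
J_ω[:, 0] = z_0
entry J[1][0] = 9.1900

9.190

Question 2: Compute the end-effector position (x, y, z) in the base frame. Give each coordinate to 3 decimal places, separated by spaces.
after link 1: o_1 = (0.0000, 0.0000, 3.0000)
after link 2: o_2 = (2.6651, 0.3840, -1.3301)
after link 3: o_3 = (4.8677, 2.4722, -0.4425)
after link 4: o_4 = (6.8469, 1.1654, -2.2796)
after link 5: o_5 = (9.1900, 5.6454, -2.9421)
after link 6: o_6 = (9.1900, 5.6454, -2.9421)

9.190 5.645 -2.942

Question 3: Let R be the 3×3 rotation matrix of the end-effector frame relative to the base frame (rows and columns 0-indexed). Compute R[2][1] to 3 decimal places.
-0.739

End-effector y-axis (col 1 of R) = (-0.6732,0.0196,-0.7392)
R[2][1] = -0.7392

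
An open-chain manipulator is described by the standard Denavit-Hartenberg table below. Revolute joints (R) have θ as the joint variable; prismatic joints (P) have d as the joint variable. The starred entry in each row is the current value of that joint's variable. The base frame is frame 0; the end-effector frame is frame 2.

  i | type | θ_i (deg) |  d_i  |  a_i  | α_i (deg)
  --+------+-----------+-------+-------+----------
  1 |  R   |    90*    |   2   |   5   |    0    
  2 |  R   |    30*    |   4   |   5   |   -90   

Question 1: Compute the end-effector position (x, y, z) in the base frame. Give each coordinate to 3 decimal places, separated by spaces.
after link 1: o_1 = (0.0000, 5.0000, 2.0000)
after link 2: o_2 = (-2.5000, 9.3301, 6.0000)

-2.500 9.330 6.000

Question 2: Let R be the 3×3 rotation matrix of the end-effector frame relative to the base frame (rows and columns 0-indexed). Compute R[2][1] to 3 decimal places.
-1.000

End-effector y-axis (col 1 of R) = (-0.0000,-0.0000,-1.0000)
R[2][1] = -1.0000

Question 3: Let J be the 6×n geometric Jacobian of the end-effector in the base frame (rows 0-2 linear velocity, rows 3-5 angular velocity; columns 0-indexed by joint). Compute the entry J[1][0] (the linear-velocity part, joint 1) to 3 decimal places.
-2.500

axis z_0 = ẑ; lever o_n−o_0 = (-2.5000,9.3301,6.0000)
cross product → J_v[:, 0] = (-9.3301,-2.5000,0.0000)
J_ω[:, 0] = z_0
entry J[1][0] = -2.5000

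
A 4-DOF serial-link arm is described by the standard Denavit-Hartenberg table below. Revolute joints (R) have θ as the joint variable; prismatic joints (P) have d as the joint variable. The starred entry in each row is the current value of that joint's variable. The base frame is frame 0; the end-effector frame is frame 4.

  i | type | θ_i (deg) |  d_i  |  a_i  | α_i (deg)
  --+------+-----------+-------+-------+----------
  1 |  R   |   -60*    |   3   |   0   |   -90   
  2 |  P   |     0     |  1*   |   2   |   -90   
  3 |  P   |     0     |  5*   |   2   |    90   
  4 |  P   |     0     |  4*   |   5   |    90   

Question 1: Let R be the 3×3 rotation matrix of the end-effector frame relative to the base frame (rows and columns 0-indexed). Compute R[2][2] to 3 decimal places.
1.000

End-effector z-axis (col 2 of R) = (0.0000,0.0000,1.0000)
R[2][2] = 1.0000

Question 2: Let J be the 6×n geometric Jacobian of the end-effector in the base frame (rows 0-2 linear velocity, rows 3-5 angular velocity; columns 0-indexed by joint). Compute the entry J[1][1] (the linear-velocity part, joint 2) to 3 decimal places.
0.500

prismatic axis z_1 = (0.8660,0.5000,0.0000)
J_v[:, 1] = z_1; J_ω[:, 1] = (0,0,0)
entry J[1][1] = 0.5000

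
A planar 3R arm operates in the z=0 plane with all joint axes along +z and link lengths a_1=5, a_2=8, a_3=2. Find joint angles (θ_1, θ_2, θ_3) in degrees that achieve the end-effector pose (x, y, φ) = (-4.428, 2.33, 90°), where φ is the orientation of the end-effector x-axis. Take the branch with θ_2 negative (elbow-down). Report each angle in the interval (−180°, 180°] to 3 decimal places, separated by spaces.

wrist centre = target − a_3·(cos φ, sin φ) = (-4.4280, 0.3300)
cos θ_2 = (19.7161−5²−8²)/(2·5·8) = -0.8660; θ_2 = -150.0027° (elbow-down)
β = atan2(0.3300,-4.4280) = 175.7379°; ψ = atan2(-3.9997,-1.9284) = -115.7404°
θ_1 = β − ψ = 291.4783°
θ_3 = φ − θ_1 − θ_2 = -51.4756° (wrapped to (-180°,180°])

-68.522 -150.003 -51.476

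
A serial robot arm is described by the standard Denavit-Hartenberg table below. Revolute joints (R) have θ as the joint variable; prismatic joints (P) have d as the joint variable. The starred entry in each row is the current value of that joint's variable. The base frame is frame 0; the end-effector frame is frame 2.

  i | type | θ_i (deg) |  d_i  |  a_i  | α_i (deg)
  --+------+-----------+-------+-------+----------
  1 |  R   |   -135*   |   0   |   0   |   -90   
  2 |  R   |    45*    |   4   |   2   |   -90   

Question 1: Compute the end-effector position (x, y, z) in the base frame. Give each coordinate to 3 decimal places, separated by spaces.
1.828 -3.828 -1.414

after link 1: o_1 = (0.0000, 0.0000, 0.0000)
after link 2: o_2 = (1.8284, -3.8284, -1.4142)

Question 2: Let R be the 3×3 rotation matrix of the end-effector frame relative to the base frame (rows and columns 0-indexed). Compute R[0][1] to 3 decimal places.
End-effector y-axis (col 1 of R) = (-0.7071,0.7071,-0.0000)
R[0][1] = -0.7071

-0.707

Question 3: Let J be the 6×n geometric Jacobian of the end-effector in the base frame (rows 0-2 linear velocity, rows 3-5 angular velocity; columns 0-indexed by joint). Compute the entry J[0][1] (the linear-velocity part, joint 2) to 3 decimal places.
1.000

axis z_1 = (0.7071,-0.7071,0.0000); lever o_n−o_1 = (1.8284,-3.8284,-1.4142)
cross product → J_v[:, 1] = (1.0000,1.0000,-1.4142)
J_ω[:, 1] = z_1
entry J[0][1] = 1.0000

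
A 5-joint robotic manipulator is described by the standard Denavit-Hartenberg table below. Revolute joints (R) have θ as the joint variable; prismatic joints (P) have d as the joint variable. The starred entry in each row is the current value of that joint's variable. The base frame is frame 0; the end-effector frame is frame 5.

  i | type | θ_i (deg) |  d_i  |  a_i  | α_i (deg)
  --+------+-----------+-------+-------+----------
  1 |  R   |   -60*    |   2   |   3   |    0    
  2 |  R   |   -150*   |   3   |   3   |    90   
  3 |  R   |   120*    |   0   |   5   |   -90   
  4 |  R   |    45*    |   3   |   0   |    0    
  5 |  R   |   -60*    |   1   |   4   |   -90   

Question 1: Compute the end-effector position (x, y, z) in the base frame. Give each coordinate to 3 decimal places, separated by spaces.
after link 1: o_1 = (1.5000, -2.5981, 2.0000)
after link 2: o_2 = (-1.0981, -1.0981, 5.0000)
after link 3: o_3 = (1.0670, -2.3481, 9.3301)
after link 4: o_4 = (3.3170, -3.6471, 7.8301)
after link 5: o_5 = (6.2577, -4.1495, 10.6762)

6.258 -4.149 10.676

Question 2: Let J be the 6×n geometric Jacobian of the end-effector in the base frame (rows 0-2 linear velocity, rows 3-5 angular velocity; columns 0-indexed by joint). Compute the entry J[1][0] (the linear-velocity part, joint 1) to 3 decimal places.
6.258

axis z_0 = ẑ; lever o_n−o_0 = (6.2577,-4.1495,10.6762)
cross product → J_v[:, 0] = (4.1495,6.2577,-0.0000)
J_ω[:, 0] = z_0
entry J[1][0] = 6.2577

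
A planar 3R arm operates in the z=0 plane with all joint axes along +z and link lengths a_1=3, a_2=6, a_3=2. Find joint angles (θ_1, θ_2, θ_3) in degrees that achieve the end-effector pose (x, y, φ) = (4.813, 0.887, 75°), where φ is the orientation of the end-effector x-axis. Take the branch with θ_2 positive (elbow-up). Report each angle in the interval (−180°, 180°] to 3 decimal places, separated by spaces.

-120.003 135.005 59.998

wrist centre = target − a_3·(cos φ, sin φ) = (4.2954, -1.0449)
cos θ_2 = (19.5418−3²−6²)/(2·3·6) = -0.7072; θ_2 = 135.0052° (elbow-up)
β = atan2(-1.0449,4.2954) = -13.6717°; ψ = atan2(4.2423,-1.2430) = 106.3311°
θ_1 = β − ψ = -120.0029°
θ_3 = φ − θ_1 − θ_2 = 59.9977° (wrapped to (-180°,180°])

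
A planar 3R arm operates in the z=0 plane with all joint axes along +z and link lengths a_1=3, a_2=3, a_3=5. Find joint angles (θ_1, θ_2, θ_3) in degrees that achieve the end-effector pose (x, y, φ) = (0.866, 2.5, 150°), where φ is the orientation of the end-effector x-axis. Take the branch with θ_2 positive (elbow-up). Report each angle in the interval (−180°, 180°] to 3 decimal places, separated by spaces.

wrist centre = target − a_3·(cos φ, sin φ) = (5.1961, 0.0000)
cos θ_2 = (26.9997−3²−3²)/(2·3·3) = 0.5000; θ_2 = 60.0010° (elbow-up)
β = atan2(0.0000,5.1961) = 0.0000°; ψ = atan2(2.5981,4.5000) = 30.0005°
θ_1 = β − ψ = -30.0005°
θ_3 = φ − θ_1 − θ_2 = 119.9995° (wrapped to (-180°,180°])

-30.000 60.001 120.000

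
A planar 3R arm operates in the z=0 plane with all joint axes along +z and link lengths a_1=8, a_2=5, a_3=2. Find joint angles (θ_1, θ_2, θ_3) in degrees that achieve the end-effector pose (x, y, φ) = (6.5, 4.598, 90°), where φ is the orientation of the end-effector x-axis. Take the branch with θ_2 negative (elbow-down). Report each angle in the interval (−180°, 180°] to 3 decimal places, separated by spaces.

59.999 -120.000 150.001

wrist centre = target − a_3·(cos φ, sin φ) = (6.5000, 2.5980)
cos θ_2 = (48.9996−8²−5²)/(2·8·5) = -0.5000; θ_2 = -120.0003° (elbow-down)
β = atan2(2.5980,6.5000) = 21.7862°; ψ = atan2(-4.3301,5.5000) = -38.2132°
θ_1 = β − ψ = 59.9995°
θ_3 = φ − θ_1 − θ_2 = 150.0009° (wrapped to (-180°,180°])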